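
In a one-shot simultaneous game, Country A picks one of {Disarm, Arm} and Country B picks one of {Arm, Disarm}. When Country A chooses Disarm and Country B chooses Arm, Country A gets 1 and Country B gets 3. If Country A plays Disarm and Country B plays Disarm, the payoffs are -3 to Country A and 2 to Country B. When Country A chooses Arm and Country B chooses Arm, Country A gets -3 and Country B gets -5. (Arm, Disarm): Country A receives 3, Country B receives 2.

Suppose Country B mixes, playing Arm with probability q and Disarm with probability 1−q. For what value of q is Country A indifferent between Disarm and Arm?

q = 3/5

Set Country A's expected payoff from Disarm equal to that from Arm:
  Country A's expected payoff from Disarm: q·1 + (1−q)·(-3) = 4q - 3
  Country A's expected payoff from Arm: q·(-3) + (1−q)·3 = -6q + 3
  4q - 3 = -6q + 3  ⇒  10q = 6  ⇒  q = 3/5.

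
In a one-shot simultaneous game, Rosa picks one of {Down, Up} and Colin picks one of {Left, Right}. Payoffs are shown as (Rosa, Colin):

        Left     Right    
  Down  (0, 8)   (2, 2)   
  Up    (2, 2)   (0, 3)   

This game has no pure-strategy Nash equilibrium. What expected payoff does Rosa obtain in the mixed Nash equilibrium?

1

In a mixed equilibrium Rosa is indifferent between Down and Up; this condition fixes q.
  Rosa's expected payoff from Down: q·0 + (1−q)·2 = -2q + 2
  Rosa's expected payoff from Up: q·2 + (1−q)·0 = 2q
  -2q + 2 = 2q  ⇒  -4q = -2  ⇒  q = 1/2.
At equilibrium Rosa is indifferent across rows, so Rosa's payoff equals the payoff from Down: (1/2)·0 + (1/2)·2 = 1.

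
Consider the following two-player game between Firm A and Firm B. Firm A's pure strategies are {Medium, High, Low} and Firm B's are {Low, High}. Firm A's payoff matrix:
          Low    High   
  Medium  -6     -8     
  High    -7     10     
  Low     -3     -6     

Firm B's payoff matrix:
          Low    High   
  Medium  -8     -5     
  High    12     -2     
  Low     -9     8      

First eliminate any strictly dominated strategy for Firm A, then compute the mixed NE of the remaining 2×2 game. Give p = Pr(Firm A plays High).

p = 17/31

Firm A's strategy Medium is strictly dominated by Low: -3 > -6 and -6 > -8. Eliminate Medium.
Firm B's indifference between Low and High determines Firm A's mixing probability p:
  Firm B's payoff to Low: p·12 + (1−p)·(-9) = 21p - 9
  Firm B's payoff to High: p·(-2) + (1−p)·8 = -10p + 8
  21p - 9 = -10p + 8  ⇒  31p = 17  ⇒  p = 17/31.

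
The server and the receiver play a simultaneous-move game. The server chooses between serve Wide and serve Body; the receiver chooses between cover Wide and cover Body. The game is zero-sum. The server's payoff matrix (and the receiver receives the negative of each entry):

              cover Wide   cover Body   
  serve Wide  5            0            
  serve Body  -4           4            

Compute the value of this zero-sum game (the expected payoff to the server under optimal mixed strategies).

v = 20/13

The server's indifference between serve Wide and serve Body determines the receiver's mixing probability q:
  the server's payoff to serve Wide: q·5 + (1−q)·0 = 5q
  the server's payoff to serve Body: q·(-4) + (1−q)·4 = -8q + 4
  5q = -8q + 4  ⇒  13q = 4  ⇒  q = 4/13.
The value is the server's expected payoff against this mix (using serve Wide): (4/13)·5 + (9/13)·0 = 20/13.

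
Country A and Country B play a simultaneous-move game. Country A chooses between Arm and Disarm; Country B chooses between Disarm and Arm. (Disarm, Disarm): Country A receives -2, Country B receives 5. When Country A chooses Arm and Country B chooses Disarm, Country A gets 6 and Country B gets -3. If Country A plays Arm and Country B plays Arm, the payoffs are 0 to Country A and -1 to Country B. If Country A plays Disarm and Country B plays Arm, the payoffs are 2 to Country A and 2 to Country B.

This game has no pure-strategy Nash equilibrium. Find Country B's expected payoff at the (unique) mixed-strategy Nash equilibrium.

1/5

For Country B to be willing to mix, Country B must be indifferent between Disarm and Arm, which pins down Country A's mix.
  Country B's payoff to Disarm: p·(-3) + (1−p)·5 = -8p + 5
  Country B's payoff to Arm: p·(-1) + (1−p)·2 = -3p + 2
  -8p + 5 = -3p + 2  ⇒  -5p = -3  ⇒  p = 3/5.
At equilibrium Country B is indifferent across columns, so Country B's payoff equals the payoff from Disarm: (3/5)·(-3) + (2/5)·5 = 1/5.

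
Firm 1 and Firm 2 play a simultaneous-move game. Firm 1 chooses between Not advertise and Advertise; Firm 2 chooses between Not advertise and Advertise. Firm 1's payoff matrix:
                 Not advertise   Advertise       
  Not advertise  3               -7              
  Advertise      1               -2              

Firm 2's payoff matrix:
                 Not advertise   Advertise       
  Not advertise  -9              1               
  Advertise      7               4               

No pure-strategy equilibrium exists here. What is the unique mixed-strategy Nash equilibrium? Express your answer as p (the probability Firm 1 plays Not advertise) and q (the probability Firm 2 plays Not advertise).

p = 3/13, q = 5/7

In a mixed equilibrium Firm 2 is indifferent between Not advertise and Advertise; this condition fixes p.
  Firm 2's payoff to Not advertise: p·(-9) + (1−p)·7 = -16p + 7
  Firm 2's payoff to Advertise: p·1 + (1−p)·4 = -3p + 4
  -16p + 7 = -3p + 4  ⇒  -13p = -3  ⇒  p = 3/13.
Firm 1's indifference between Not advertise and Advertise determines Firm 2's mixing probability q:
  Firm 1's expected payoff from Not advertise: q·3 + (1−q)·(-7) = 10q - 7
  Firm 1's expected payoff from Advertise: q·1 + (1−q)·(-2) = 3q - 2
  10q - 7 = 3q - 2  ⇒  7q = 5  ⇒  q = 5/7.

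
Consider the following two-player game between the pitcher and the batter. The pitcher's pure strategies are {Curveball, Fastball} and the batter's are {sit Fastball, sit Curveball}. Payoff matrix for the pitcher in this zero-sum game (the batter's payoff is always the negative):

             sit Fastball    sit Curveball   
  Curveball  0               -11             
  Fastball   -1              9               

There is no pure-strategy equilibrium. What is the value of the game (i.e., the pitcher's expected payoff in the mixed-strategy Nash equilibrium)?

v = -11/21

The pitcher's indifference between Curveball and Fastball determines the batter's mixing probability q:
  the pitcher's payoff to Curveball: q·0 + (1−q)·(-11) = 11q - 11
  the pitcher's payoff to Fastball: q·(-1) + (1−q)·9 = -10q + 9
  11q - 11 = -10q + 9  ⇒  21q = 20  ⇒  q = 20/21.
The value is the pitcher's expected payoff against this mix (using Curveball): (20/21)·0 + (1/21)·(-11) = -11/21.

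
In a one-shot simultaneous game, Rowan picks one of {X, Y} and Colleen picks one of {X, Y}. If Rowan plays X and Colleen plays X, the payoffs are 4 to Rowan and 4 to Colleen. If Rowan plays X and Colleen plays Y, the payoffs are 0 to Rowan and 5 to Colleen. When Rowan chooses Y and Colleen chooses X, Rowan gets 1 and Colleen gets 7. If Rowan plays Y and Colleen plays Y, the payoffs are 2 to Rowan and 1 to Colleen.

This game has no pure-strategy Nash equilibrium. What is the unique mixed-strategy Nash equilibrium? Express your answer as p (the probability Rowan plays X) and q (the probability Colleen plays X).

For Colleen to be willing to mix, Colleen must be indifferent between X and Y, which pins down Rowan's mix.
  Colleen's expected payoff from X: p·4 + (1−p)·7 = -3p + 7
  Colleen's expected payoff from Y: p·5 + (1−p)·1 = 4p + 1
  -3p + 7 = 4p + 1  ⇒  -7p = -6  ⇒  p = 6/7.
Set Rowan's expected payoff from X equal to that from Y:
  Rowan's expected payoff from X: q·4 + (1−q)·0 = 4q
  Rowan's expected payoff from Y: q·1 + (1−q)·2 = -q + 2
  4q = -q + 2  ⇒  5q = 2  ⇒  q = 2/5.

p = 6/7, q = 2/5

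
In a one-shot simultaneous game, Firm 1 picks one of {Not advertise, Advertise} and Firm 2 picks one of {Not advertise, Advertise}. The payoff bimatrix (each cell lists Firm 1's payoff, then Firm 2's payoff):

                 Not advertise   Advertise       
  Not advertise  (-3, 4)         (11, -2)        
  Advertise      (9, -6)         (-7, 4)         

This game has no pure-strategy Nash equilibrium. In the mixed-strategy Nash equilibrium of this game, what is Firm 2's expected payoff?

In a mixed equilibrium Firm 2 is indifferent between Not advertise and Advertise; this condition fixes p.
  Firm 2's payoff to Not advertise: p·4 + (1−p)·(-6) = 10p - 6
  Firm 2's payoff to Advertise: p·(-2) + (1−p)·4 = -6p + 4
  10p - 6 = -6p + 4  ⇒  16p = 10  ⇒  p = 5/8.
At equilibrium Firm 2 is indifferent across columns, so Firm 2's payoff equals the payoff from Not advertise: (5/8)·4 + (3/8)·(-6) = 1/4.

1/4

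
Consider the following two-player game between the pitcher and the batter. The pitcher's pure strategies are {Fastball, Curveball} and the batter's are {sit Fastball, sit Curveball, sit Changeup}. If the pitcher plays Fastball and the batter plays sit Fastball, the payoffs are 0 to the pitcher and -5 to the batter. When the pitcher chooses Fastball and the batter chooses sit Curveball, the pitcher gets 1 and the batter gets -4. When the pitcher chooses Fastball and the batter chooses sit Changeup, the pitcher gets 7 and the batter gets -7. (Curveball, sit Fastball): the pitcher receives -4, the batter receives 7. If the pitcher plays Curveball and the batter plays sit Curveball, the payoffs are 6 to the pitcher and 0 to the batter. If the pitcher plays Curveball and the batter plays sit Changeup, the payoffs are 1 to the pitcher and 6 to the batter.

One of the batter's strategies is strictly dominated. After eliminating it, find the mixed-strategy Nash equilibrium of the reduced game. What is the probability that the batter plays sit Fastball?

q = 5/9

The batter's strategy sit Changeup is strictly dominated by sit Fastball: -5 > -7 and 7 > 6. Eliminate sit Changeup.
The pitcher's indifference between Fastball and Curveball determines the batter's mixing probability q:
  the pitcher's payoff from Fastball: q·0 + (1−q)·1 = -q + 1
  the pitcher's payoff from Curveball: q·(-4) + (1−q)·6 = -10q + 6
  -q + 1 = -10q + 6  ⇒  9q = 5  ⇒  q = 5/9.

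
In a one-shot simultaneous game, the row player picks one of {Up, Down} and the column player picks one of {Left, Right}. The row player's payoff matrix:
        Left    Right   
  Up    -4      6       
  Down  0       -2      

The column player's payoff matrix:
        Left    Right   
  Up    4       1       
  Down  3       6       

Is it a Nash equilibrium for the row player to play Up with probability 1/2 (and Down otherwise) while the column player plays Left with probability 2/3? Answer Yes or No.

Yes

Check the column player's indifference given the row player's mix p = 1/2:
  payoff from Left = 7/2; payoff from Right = 7/2 — equal.
Check the row player's indifference given the column player's mix q = 2/3:
  payoff from Up = -2/3; payoff from Down = -2/3 — equal.
Both players are indifferent, so neither can profitably deviate.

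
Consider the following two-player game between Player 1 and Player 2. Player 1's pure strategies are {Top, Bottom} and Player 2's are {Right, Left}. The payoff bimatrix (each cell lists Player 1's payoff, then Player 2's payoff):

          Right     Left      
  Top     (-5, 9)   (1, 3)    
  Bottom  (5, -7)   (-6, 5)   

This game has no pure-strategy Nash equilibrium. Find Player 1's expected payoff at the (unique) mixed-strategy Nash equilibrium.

Set Player 1's expected payoff from Top equal to that from Bottom:
  Player 1's payoff to Top: q·(-5) + (1−q)·1 = -6q + 1
  Player 1's payoff to Bottom: q·5 + (1−q)·(-6) = 11q - 6
  -6q + 1 = 11q - 6  ⇒  -17q = -7  ⇒  q = 7/17.
At equilibrium Player 1 is indifferent across rows, so Player 1's payoff equals the payoff from Top: (7/17)·(-5) + (10/17)·1 = -25/17.

-25/17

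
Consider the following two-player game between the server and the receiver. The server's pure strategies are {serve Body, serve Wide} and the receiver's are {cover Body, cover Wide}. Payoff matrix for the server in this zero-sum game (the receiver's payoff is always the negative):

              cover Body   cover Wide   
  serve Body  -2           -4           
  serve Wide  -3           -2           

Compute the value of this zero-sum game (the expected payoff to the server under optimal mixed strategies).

For the server to be willing to mix, the server must be indifferent between serve Body and serve Wide, which pins down the receiver's mix.
  the server's payoff to serve Body: q·(-2) + (1−q)·(-4) = 2q - 4
  the server's payoff to serve Wide: q·(-3) + (1−q)·(-2) = -q - 2
  2q - 4 = -q - 2  ⇒  3q = 2  ⇒  q = 2/3.
The value is the server's expected payoff against this mix (using serve Body): (2/3)·(-2) + (1/3)·(-4) = -8/3.

v = -8/3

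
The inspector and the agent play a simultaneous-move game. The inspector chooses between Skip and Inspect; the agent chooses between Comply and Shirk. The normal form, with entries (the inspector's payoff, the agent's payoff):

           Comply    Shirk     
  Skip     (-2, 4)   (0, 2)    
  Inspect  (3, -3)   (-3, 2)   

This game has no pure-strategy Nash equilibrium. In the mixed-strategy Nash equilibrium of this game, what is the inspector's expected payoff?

-3/4

For the inspector to be willing to mix, the inspector must be indifferent between Skip and Inspect, which pins down the agent's mix.
  the inspector's payoff from Skip: q·(-2) + (1−q)·0 = -2q
  the inspector's payoff from Inspect: q·3 + (1−q)·(-3) = 6q - 3
  -2q = 6q - 3  ⇒  -8q = -3  ⇒  q = 3/8.
At equilibrium the inspector is indifferent across rows, so the inspector's payoff equals the payoff from Skip: (3/8)·(-2) + (5/8)·0 = -3/4.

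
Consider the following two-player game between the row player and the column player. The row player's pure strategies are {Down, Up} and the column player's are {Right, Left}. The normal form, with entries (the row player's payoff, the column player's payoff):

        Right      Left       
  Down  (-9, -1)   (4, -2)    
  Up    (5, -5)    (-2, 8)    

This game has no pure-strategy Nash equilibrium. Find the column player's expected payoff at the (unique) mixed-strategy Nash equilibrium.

The row player's mix must leave the column player indifferent between Right and Left.
  the column player's expected payoff from Right: p·(-1) + (1−p)·(-5) = 4p - 5
  the column player's expected payoff from Left: p·(-2) + (1−p)·8 = -10p + 8
  4p - 5 = -10p + 8  ⇒  14p = 13  ⇒  p = 13/14.
At equilibrium the column player is indifferent across columns, so the column player's payoff equals the payoff from Right: (13/14)·(-1) + (1/14)·(-5) = -9/7.

-9/7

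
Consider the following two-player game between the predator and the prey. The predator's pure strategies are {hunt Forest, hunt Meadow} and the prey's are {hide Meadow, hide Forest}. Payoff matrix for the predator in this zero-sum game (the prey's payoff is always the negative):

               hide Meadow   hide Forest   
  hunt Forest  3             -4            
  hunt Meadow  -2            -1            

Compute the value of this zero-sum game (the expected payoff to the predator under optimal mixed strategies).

For the predator to be willing to mix, the predator must be indifferent between hunt Forest and hunt Meadow, which pins down the prey's mix.
  the predator's payoff from hunt Forest: q·3 + (1−q)·(-4) = 7q - 4
  the predator's payoff from hunt Meadow: q·(-2) + (1−q)·(-1) = -q - 1
  7q - 4 = -q - 1  ⇒  8q = 3  ⇒  q = 3/8.
The value is the predator's expected payoff against this mix (using hunt Forest): (3/8)·3 + (5/8)·(-4) = -11/8.

v = -11/8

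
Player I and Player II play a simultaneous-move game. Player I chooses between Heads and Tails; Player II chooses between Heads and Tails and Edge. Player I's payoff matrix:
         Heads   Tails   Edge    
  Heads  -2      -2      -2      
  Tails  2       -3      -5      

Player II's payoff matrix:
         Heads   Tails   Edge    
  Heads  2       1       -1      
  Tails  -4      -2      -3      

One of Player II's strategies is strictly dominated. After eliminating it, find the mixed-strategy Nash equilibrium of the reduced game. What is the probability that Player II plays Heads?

q = 1/5

Player II's strategy Edge is strictly dominated by Tails: 1 > -1 and -2 > -3. Eliminate Edge.
For Player I to be willing to mix, Player I must be indifferent between Heads and Tails, which pins down Player II's mix.
  Player I's expected payoff from Heads: q·(-2) + (1−q)·(-2) = -2
  Player I's expected payoff from Tails: q·2 + (1−q)·(-3) = 5q - 3
  -2 = 5q - 3  ⇒  -5q = -1  ⇒  q = 1/5.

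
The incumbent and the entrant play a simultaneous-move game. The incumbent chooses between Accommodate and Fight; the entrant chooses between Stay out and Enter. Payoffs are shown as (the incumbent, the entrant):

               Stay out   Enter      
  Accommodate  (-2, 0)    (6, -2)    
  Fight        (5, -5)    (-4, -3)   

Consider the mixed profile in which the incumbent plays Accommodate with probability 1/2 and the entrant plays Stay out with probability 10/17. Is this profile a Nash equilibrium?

Check the entrant's indifference given the incumbent's mix p = 1/2:
  payoff from Stay out = -5/2; payoff from Enter = -5/2 — equal.
Check the incumbent's indifference given the entrant's mix q = 10/17:
  payoff from Accommodate = 22/17; payoff from Fight = 22/17 — equal.
Both players are indifferent, so neither can profitably deviate.

Yes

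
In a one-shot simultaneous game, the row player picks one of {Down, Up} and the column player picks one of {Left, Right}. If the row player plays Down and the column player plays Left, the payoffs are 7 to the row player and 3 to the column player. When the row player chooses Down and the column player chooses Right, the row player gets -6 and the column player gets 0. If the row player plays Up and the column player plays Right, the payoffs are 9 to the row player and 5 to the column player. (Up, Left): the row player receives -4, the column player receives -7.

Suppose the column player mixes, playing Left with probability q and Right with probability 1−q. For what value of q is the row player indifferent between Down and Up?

q = 15/26

In a mixed equilibrium the row player is indifferent between Down and Up; this condition fixes q.
  the row player's payoff to Down: q·7 + (1−q)·(-6) = 13q - 6
  the row player's payoff to Up: q·(-4) + (1−q)·9 = -13q + 9
  13q - 6 = -13q + 9  ⇒  26q = 15  ⇒  q = 15/26.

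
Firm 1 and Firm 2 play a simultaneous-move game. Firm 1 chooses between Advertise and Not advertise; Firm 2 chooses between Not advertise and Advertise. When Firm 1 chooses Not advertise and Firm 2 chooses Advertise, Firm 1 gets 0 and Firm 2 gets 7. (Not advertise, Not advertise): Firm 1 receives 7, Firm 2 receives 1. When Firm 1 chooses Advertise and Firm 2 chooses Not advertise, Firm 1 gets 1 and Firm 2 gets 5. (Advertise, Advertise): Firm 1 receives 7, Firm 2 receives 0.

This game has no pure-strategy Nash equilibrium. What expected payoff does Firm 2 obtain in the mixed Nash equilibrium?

35/11

Set Firm 2's expected payoff from Not advertise equal to that from Advertise:
  Firm 2's expected payoff from Not advertise: p·5 + (1−p)·1 = 4p + 1
  Firm 2's expected payoff from Advertise: p·0 + (1−p)·7 = -7p + 7
  4p + 1 = -7p + 7  ⇒  11p = 6  ⇒  p = 6/11.
At equilibrium Firm 2 is indifferent across columns, so Firm 2's payoff equals the payoff from Not advertise: (6/11)·5 + (5/11)·1 = 35/11.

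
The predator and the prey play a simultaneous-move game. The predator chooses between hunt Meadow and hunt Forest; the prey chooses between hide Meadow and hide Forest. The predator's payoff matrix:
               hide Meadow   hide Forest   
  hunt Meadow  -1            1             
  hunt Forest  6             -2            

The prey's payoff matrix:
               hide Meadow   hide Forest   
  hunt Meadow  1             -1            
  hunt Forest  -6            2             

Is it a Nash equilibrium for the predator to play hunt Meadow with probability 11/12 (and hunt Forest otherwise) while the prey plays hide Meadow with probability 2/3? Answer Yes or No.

No

Given the predator's mix p = 11/12, the prey's payoff from hide Meadow is 5/12 but from hide Forest is -3/4. The prey strictly prefers hide Meadow, so the prey would not mix.
So the proposed profile is not a Nash equilibrium.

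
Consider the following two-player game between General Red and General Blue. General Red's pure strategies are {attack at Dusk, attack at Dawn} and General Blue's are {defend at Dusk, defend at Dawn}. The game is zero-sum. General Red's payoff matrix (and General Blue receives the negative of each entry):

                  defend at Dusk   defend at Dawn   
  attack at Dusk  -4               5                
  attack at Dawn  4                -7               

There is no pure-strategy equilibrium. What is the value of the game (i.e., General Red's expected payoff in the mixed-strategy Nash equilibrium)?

v = -2/5

General Blue's mix must leave General Red indifferent between attack at Dusk and attack at Dawn.
  General Red's expected payoff from attack at Dusk: q·(-4) + (1−q)·5 = -9q + 5
  General Red's expected payoff from attack at Dawn: q·4 + (1−q)·(-7) = 11q - 7
  -9q + 5 = 11q - 7  ⇒  -20q = -12  ⇒  q = 3/5.
The value is General Red's expected payoff against this mix (using attack at Dusk): (3/5)·(-4) + (2/5)·5 = -2/5.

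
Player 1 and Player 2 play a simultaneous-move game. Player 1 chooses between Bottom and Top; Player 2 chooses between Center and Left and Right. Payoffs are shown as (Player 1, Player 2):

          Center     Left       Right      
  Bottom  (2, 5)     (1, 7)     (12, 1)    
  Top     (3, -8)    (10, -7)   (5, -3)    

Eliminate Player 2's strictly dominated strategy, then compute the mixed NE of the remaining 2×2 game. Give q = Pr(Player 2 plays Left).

q = 7/16

Player 2's strategy Center is strictly dominated by Left: 7 > 5 and -7 > -8. Eliminate Center.
Player 1's indifference between Bottom and Top determines Player 2's mixing probability q:
  Player 1's payoff from Bottom: q·1 + (1−q)·12 = -11q + 12
  Player 1's payoff from Top: q·10 + (1−q)·5 = 5q + 5
  -11q + 12 = 5q + 5  ⇒  -16q = -7  ⇒  q = 7/16.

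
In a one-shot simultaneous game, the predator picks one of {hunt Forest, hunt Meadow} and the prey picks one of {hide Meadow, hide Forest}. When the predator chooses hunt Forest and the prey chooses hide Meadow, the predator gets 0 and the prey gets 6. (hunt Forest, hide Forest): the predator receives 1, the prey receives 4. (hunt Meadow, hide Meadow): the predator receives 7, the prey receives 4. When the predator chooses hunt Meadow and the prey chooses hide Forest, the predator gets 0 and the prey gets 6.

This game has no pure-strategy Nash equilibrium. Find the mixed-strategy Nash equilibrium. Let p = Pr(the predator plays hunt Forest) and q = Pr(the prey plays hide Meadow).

The predator's mix must leave the prey indifferent between hide Meadow and hide Forest.
  the prey's payoff from hide Meadow: p·6 + (1−p)·4 = 2p + 4
  the prey's payoff from hide Forest: p·4 + (1−p)·6 = -2p + 6
  2p + 4 = -2p + 6  ⇒  4p = 2  ⇒  p = 1/2.
The predator's indifference between hunt Forest and hunt Meadow determines the prey's mixing probability q:
  the predator's payoff to hunt Forest: q·0 + (1−q)·1 = -q + 1
  the predator's payoff to hunt Meadow: q·7 + (1−q)·0 = 7q
  -q + 1 = 7q  ⇒  -8q = -1  ⇒  q = 1/8.

p = 1/2, q = 1/8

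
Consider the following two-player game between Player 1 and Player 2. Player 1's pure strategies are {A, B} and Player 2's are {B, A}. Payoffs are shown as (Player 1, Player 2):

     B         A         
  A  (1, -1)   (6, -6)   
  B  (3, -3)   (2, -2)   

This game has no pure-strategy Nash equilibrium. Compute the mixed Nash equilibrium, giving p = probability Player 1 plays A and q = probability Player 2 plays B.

p = 1/6, q = 2/3

In a mixed equilibrium Player 2 is indifferent between B and A; this condition fixes p.
  Player 2's expected payoff from B: p·(-1) + (1−p)·(-3) = 2p - 3
  Player 2's expected payoff from A: p·(-6) + (1−p)·(-2) = -4p - 2
  2p - 3 = -4p - 2  ⇒  6p = 1  ⇒  p = 1/6.
For Player 1 to be willing to mix, Player 1 must be indifferent between A and B, which pins down Player 2's mix.
  Player 1's payoff from A: q·1 + (1−q)·6 = -5q + 6
  Player 1's payoff from B: q·3 + (1−q)·2 = q + 2
  -5q + 6 = q + 2  ⇒  -6q = -4  ⇒  q = 2/3.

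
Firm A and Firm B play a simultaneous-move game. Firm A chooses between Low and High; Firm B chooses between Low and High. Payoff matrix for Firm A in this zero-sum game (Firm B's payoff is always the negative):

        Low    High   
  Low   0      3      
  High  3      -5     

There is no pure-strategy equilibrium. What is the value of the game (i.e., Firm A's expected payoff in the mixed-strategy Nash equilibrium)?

v = 9/11

Firm A's indifference between Low and High determines Firm B's mixing probability q:
  Firm A's payoff to Low: q·0 + (1−q)·3 = -3q + 3
  Firm A's payoff to High: q·3 + (1−q)·(-5) = 8q - 5
  -3q + 3 = 8q - 5  ⇒  -11q = -8  ⇒  q = 8/11.
The value is Firm A's expected payoff against this mix (using Low): (8/11)·0 + (3/11)·3 = 9/11.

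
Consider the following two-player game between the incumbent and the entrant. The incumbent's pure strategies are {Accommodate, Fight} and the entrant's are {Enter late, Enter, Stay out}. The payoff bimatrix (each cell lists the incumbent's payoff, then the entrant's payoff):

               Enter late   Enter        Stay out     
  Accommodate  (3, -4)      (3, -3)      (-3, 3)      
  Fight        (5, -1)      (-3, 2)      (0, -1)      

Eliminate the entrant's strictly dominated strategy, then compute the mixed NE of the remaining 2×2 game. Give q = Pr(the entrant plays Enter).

The entrant's strategy Enter late is strictly dominated by Enter: -3 > -4 and 2 > -1. Eliminate Enter late.
For the incumbent to be willing to mix, the incumbent must be indifferent between Accommodate and Fight, which pins down the entrant's mix.
  the incumbent's expected payoff from Accommodate: q·3 + (1−q)·(-3) = 6q - 3
  the incumbent's expected payoff from Fight: q·(-3) + (1−q)·0 = -3q
  6q - 3 = -3q  ⇒  9q = 3  ⇒  q = 1/3.

q = 1/3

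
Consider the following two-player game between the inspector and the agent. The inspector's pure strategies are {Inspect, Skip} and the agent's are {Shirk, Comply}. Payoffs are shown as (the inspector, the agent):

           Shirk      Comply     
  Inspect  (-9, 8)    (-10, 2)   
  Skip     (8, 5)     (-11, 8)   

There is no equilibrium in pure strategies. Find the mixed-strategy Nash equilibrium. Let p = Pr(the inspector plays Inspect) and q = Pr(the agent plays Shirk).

p = 1/3, q = 1/18

For the agent to be willing to mix, the agent must be indifferent between Shirk and Comply, which pins down the inspector's mix.
  the agent's expected payoff from Shirk: p·8 + (1−p)·5 = 3p + 5
  the agent's expected payoff from Comply: p·2 + (1−p)·8 = -6p + 8
  3p + 5 = -6p + 8  ⇒  9p = 3  ⇒  p = 1/3.
The inspector's indifference between Inspect and Skip determines the agent's mixing probability q:
  the inspector's payoff from Inspect: q·(-9) + (1−q)·(-10) = q - 10
  the inspector's payoff from Skip: q·8 + (1−q)·(-11) = 19q - 11
  q - 10 = 19q - 11  ⇒  -18q = -1  ⇒  q = 1/18.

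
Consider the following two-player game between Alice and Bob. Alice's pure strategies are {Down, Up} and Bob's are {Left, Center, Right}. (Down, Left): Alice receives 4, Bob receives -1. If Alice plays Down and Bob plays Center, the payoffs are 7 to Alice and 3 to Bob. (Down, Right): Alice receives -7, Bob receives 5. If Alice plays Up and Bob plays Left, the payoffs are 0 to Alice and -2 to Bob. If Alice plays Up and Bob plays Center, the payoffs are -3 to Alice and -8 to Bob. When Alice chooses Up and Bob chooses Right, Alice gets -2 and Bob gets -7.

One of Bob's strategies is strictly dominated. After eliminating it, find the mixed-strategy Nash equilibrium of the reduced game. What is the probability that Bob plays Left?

q = 5/9

Bob's strategy Center is strictly dominated by Right: 5 > 3 and -7 > -8. Eliminate Center.
Set Alice's expected payoff from Down equal to that from Up:
  Alice's payoff from Down: q·4 + (1−q)·(-7) = 11q - 7
  Alice's payoff from Up: q·0 + (1−q)·(-2) = 2q - 2
  11q - 7 = 2q - 2  ⇒  9q = 5  ⇒  q = 5/9.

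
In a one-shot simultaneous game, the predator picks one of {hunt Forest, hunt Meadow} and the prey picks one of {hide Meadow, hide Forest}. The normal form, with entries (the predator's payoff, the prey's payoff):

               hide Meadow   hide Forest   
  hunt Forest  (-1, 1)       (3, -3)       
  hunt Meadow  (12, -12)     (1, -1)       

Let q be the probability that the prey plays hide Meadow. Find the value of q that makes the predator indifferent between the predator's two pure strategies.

The predator's indifference between hunt Forest and hunt Meadow determines the prey's mixing probability q:
  the predator's payoff to hunt Forest: q·(-1) + (1−q)·3 = -4q + 3
  the predator's payoff to hunt Meadow: q·12 + (1−q)·1 = 11q + 1
  -4q + 3 = 11q + 1  ⇒  -15q = -2  ⇒  q = 2/15.

q = 2/15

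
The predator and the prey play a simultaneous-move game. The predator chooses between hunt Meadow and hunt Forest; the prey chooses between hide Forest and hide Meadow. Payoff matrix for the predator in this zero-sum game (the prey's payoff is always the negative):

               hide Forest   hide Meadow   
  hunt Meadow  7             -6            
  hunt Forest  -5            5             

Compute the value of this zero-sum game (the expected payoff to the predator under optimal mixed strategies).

The predator's indifference between hunt Meadow and hunt Forest determines the prey's mixing probability q:
  the predator's expected payoff from hunt Meadow: q·7 + (1−q)·(-6) = 13q - 6
  the predator's expected payoff from hunt Forest: q·(-5) + (1−q)·5 = -10q + 5
  13q - 6 = -10q + 5  ⇒  23q = 11  ⇒  q = 11/23.
The value is the predator's expected payoff against this mix (using hunt Meadow): (11/23)·7 + (12/23)·(-6) = 5/23.

v = 5/23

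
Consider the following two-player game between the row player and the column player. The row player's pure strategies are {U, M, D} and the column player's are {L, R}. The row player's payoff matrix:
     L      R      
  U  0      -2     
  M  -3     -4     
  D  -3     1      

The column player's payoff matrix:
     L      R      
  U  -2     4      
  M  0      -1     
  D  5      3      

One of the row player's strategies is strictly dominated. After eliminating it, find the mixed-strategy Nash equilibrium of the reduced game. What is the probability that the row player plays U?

p = 1/4

The row player's strategy M is strictly dominated by U: 0 > -3 and -2 > -4. Eliminate M.
Set the column player's expected payoff from L equal to that from R:
  the column player's payoff to L: p·(-2) + (1−p)·5 = -7p + 5
  the column player's payoff to R: p·4 + (1−p)·3 = p + 3
  -7p + 5 = p + 3  ⇒  -8p = -2  ⇒  p = 1/4.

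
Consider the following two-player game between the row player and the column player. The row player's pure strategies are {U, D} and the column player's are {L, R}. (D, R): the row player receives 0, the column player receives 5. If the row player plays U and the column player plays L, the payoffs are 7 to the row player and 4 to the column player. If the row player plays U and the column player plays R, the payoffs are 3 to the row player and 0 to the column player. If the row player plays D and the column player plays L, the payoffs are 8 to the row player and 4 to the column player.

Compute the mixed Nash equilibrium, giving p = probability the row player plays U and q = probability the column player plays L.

p = 1/5, q = 3/4

For the column player to be willing to mix, the column player must be indifferent between L and R, which pins down the row player's mix.
  the column player's expected payoff from L: p·4 + (1−p)·4 = 4
  the column player's expected payoff from R: p·0 + (1−p)·5 = -5p + 5
  4 = -5p + 5  ⇒  5p = 1  ⇒  p = 1/5.
The column player's mix must leave the row player indifferent between U and D.
  the row player's payoff to U: q·7 + (1−q)·3 = 4q + 3
  the row player's payoff to D: q·8 + (1−q)·0 = 8q
  4q + 3 = 8q  ⇒  -4q = -3  ⇒  q = 3/4.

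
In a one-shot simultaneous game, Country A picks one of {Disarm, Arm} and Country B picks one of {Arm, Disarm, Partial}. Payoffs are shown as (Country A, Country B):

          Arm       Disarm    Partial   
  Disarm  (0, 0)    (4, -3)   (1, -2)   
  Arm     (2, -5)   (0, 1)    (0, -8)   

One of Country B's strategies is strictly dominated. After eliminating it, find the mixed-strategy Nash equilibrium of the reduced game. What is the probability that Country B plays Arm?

Country B's strategy Partial is strictly dominated by Arm: 0 > -2 and -5 > -8. Eliminate Partial.
Country A's indifference between Disarm and Arm determines Country B's mixing probability q:
  Country A's payoff from Disarm: q·0 + (1−q)·4 = -4q + 4
  Country A's payoff from Arm: q·2 + (1−q)·0 = 2q
  -4q + 4 = 2q  ⇒  -6q = -4  ⇒  q = 2/3.

q = 2/3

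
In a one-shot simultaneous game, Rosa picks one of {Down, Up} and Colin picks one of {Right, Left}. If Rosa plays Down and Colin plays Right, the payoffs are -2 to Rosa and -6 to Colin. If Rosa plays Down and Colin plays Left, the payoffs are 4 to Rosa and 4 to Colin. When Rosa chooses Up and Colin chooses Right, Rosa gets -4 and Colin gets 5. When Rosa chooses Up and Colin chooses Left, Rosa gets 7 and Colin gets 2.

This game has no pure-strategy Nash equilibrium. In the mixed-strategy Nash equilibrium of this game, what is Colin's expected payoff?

Set Colin's expected payoff from Right equal to that from Left:
  Colin's payoff from Right: p·(-6) + (1−p)·5 = -11p + 5
  Colin's payoff from Left: p·4 + (1−p)·2 = 2p + 2
  -11p + 5 = 2p + 2  ⇒  -13p = -3  ⇒  p = 3/13.
At equilibrium Colin is indifferent across columns, so Colin's payoff equals the payoff from Right: (3/13)·(-6) + (10/13)·5 = 32/13.

32/13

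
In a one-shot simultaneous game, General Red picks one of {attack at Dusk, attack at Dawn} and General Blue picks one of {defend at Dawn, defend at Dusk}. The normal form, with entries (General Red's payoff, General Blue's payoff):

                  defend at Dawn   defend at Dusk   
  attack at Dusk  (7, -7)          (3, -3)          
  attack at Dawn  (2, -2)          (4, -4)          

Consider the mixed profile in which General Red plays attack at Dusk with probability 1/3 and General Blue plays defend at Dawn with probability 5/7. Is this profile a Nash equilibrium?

No

Given General Blue's mix q = 5/7, General Red's payoff from attack at Dusk is 41/7 but from attack at Dawn is 18/7. General Red strictly prefers attack at Dusk, so General Red would not mix.
So the proposed profile is not a Nash equilibrium.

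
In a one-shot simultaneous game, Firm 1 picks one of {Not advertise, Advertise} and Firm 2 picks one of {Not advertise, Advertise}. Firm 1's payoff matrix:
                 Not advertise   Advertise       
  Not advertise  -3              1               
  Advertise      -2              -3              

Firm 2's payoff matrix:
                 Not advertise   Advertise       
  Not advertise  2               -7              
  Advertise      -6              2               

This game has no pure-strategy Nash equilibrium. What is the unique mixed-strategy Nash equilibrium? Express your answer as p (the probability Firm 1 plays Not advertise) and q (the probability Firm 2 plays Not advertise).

p = 8/17, q = 4/5

Set Firm 2's expected payoff from Not advertise equal to that from Advertise:
  Firm 2's payoff from Not advertise: p·2 + (1−p)·(-6) = 8p - 6
  Firm 2's payoff from Advertise: p·(-7) + (1−p)·2 = -9p + 2
  8p - 6 = -9p + 2  ⇒  17p = 8  ⇒  p = 8/17.
Firm 1's indifference between Not advertise and Advertise determines Firm 2's mixing probability q:
  Firm 1's payoff from Not advertise: q·(-3) + (1−q)·1 = -4q + 1
  Firm 1's payoff from Advertise: q·(-2) + (1−q)·(-3) = q - 3
  -4q + 1 = q - 3  ⇒  -5q = -4  ⇒  q = 4/5.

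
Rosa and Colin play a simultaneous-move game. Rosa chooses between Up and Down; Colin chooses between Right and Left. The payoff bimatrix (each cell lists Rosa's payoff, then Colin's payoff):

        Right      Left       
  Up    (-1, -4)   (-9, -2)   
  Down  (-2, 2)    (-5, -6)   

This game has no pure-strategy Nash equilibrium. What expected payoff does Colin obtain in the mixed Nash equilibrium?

-14/5

For Colin to be willing to mix, Colin must be indifferent between Right and Left, which pins down Rosa's mix.
  Colin's payoff to Right: p·(-4) + (1−p)·2 = -6p + 2
  Colin's payoff to Left: p·(-2) + (1−p)·(-6) = 4p - 6
  -6p + 2 = 4p - 6  ⇒  -10p = -8  ⇒  p = 4/5.
At equilibrium Colin is indifferent across columns, so Colin's payoff equals the payoff from Right: (4/5)·(-4) + (1/5)·2 = -14/5.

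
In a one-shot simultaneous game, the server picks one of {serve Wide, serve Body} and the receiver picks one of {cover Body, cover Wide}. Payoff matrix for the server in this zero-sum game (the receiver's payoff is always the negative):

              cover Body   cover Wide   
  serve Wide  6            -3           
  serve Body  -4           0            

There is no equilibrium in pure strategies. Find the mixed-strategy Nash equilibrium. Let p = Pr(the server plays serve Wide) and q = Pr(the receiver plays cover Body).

The server's mix must leave the receiver indifferent between cover Body and cover Wide.
  the receiver's payoff from cover Body: p·(-6) + (1−p)·4 = -10p + 4
  the receiver's payoff from cover Wide: p·3 + (1−p)·0 = 3p
  -10p + 4 = 3p  ⇒  -13p = -4  ⇒  p = 4/13.
For the server to be willing to mix, the server must be indifferent between serve Wide and serve Body, which pins down the receiver's mix.
  the server's expected payoff from serve Wide: q·6 + (1−q)·(-3) = 9q - 3
  the server's expected payoff from serve Body: q·(-4) + (1−q)·0 = -4q
  9q - 3 = -4q  ⇒  13q = 3  ⇒  q = 3/13.

p = 4/13, q = 3/13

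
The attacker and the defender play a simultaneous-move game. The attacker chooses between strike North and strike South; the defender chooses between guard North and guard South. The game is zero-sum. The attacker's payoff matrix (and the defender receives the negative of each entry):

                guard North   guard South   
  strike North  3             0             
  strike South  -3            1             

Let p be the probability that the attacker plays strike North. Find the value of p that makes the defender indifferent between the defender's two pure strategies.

In a mixed equilibrium the defender is indifferent between guard North and guard South; this condition fixes p.
  the defender's payoff from guard North: p·(-3) + (1−p)·3 = -6p + 3
  the defender's payoff from guard South: p·0 + (1−p)·(-1) = p - 1
  -6p + 3 = p - 1  ⇒  -7p = -4  ⇒  p = 4/7.

p = 4/7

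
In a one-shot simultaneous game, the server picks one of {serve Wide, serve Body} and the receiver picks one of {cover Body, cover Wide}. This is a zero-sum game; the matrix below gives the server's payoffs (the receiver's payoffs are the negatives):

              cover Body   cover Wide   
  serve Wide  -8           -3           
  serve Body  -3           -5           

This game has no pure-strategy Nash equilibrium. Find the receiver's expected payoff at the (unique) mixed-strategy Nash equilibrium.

31/7

Set the receiver's expected payoff from cover Body equal to that from cover Wide:
  the receiver's payoff from cover Body: p·8 + (1−p)·3 = 5p + 3
  the receiver's payoff from cover Wide: p·3 + (1−p)·5 = -2p + 5
  5p + 3 = -2p + 5  ⇒  7p = 2  ⇒  p = 2/7.
At equilibrium the receiver is indifferent across columns, so the receiver's payoff equals the payoff from cover Body: (2/7)·8 + (5/7)·3 = 31/7.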